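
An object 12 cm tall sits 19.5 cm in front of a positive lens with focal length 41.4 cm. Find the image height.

1/d_i = 1/f − 1/d_o = 1/(41.40) − 1/(19.5) = -0.02713, so d_i = -36.86 cm.
m = −d_i/d_o = +1.890.
|h_i| = |m|·h_o = 1.890 × 12 = 22.7 cm. The image is virtual, upright and enlarged, on the same side as the object.

22.7 cm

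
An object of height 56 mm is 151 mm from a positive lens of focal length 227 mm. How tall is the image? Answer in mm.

1/d_i = 1/f − 1/d_o = 1/(227.0) − 1/(151) = -0.002217, so d_i = -451.0 mm.
m = −d_i/d_o = +2.987.
|h_i| = |m|·h_o = 2.987 × 56 = 167 mm. The image is virtual, upright and enlarged, on the same side as the object.

167 mm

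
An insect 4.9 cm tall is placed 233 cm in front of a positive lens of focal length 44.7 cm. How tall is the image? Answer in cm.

1.16 cm

1/d_i = 1/f − 1/d_o = 1/(44.70) − 1/(233) = 0.01808, so d_i = 55.31 cm.
m = −d_i/d_o = -0.2374.
|h_i| = |m|·h_o = 0.2374 × 4.9 = 1.16 cm. The image is real, inverted and reduced, on the far side of the lens.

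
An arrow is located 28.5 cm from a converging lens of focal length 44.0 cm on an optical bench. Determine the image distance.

Lens equation: 1/d_i = 1/f − 1/d_o = 1/(44.00) − 1/(28.5) = 0.02273 − 0.03509 = -0.01236, so d_i = -80.9 cm.
The image is virtual, upright and enlarged, on the same side as the object.

80.9 cm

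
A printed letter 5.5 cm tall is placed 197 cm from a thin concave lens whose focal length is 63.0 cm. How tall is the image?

For a concave lens, f = -63.0 cm.
1/d_i = 1/f − 1/d_o = 1/(-63.00) − 1/(197) = -0.02095, so d_i = -47.73 cm.
m = −d_i/d_o = +0.2423.
|h_i| = |m|·h_o = 0.2423 × 5.5 = 1.33 cm. The image is virtual, upright and reduced, on the same side as the object.

1.33 cm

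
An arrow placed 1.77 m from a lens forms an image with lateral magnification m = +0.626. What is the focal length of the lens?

m = −d_i/d_o ⇒ d_i = −m·d_o = −(+0.626)·(1.77) = -1.108 m.
1/f = 1/d_o + 1/d_i = 1/(1.77) + 1/(-1.108) = -0.3376, so f = -2.96 m.
Since f is negative, the lens is diverging.

f = -2.96 m (diverging)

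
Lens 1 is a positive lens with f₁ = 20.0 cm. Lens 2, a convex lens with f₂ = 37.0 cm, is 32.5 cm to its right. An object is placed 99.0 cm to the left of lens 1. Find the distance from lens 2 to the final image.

9.31 cm

Lens 1: 1/d_i1 = 1/f₁ − 1/d_o1 = 1/(20.0) − 1/(99.0) = 0.03990, so d_i1 = 25.06 cm.
The intermediate image is 25.06 cm to the right of lens 1, which is 32.5 − (25.06) = 7.440 cm to the left of lens 2, so d_o2 = +7.440 cm.
Lens 2: 1/d_i2 = 1/f₂ − 1/d_o2 = 1/(37.0) − 1/(7.440) = -0.1074, so d_i2 = -9.31 cm.
The final image is virtual, 9.31 cm to the left of lens 2 (overall magnification ≈ -0.32).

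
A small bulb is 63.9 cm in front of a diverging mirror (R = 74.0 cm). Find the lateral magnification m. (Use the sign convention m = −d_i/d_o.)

m = +0.367

f = R/2 = 74.0/2 = 37.00 cm; for a diverging mirror, f = -37.00 cm.
1/d_i = 1/f − 1/d_o = 1/(-37.00) − 1/(63.9) = -0.04268, so d_i = -23.43 cm.
m = −d_i/d_o = −(-23.43)/(63.9) = +0.367.
The image is virtual, upright and reduced, behind the mirror.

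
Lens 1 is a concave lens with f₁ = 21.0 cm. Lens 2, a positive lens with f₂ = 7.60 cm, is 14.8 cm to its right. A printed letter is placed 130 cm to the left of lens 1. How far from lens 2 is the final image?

9.88 cm

Lens 1 is diverging, so f₁ = −21.0 cm.
Lens 1: 1/d_i1 = 1/f₁ − 1/d_o1 = 1/(-21.0) − 1/(130) = -0.05531, so d_i1 = -18.08 cm.
The intermediate image is 18.08 cm to the left of lens 1 (virtual), which is 14.8 − (-18.08) = 32.88 cm to the left of lens 2, so d_o2 = +32.88 cm.
Lens 2: 1/d_i2 = 1/f₂ − 1/d_o2 = 1/(7.60) − 1/(32.88) = 0.1012, so d_i2 = 9.88 cm.
The final image is real, 9.88 cm to the right of lens 2 (overall magnification ≈ -0.042).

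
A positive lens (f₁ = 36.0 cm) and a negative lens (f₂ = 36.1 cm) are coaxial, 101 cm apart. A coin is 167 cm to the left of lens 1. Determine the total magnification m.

Lens 1: 1/d_i1 = 1/(36.0) − 1/(167) = 0.02179, so d_i1 = 45.89 cm; m₁ = −d_i1/d_o1 = -0.2748.
d_o2 = 101 − (45.89) = 55.11 cm.
f₂ = −36.1 cm (diverging).
Lens 2: 1/d_i2 = 1/(-36.1) − 1/(55.11) = -0.04585, so d_i2 = -21.81 cm; m₂ = −d_i2/d_o2 = +0.3958.
m = m₁·m₂ = (-0.2748)(+0.3958) = -0.109.

m = -0.109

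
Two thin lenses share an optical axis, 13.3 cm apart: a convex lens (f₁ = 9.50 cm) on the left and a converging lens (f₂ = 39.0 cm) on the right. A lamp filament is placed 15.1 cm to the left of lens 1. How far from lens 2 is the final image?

9.36 cm

Lens 1: 1/d_i1 = 1/f₁ − 1/d_o1 = 1/(9.50) − 1/(15.1) = 0.03904, so d_i1 = 25.62 cm.
The intermediate image is 25.62 cm to the right of lens 1, which lies 12.32 cm to the right of lens 2 — a virtual object — so d_o2 = −12.32 cm.
Lens 2: 1/d_i2 = 1/f₂ − 1/d_o2 = 1/(39.0) − 1/(-12.32) = 0.1068, so d_i2 = 9.36 cm.
The final image is real, 9.36 cm to the right of lens 2 (overall magnification ≈ -1.3).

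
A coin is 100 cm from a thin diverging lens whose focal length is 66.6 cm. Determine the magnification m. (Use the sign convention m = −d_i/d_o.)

m = +0.400

For a diverging lens, f = -66.6 cm.
1/d_i = 1/f − 1/d_o = 1/(-66.60) − 1/(100) = -0.02502, so d_i = -39.98 cm.
m = −d_i/d_o = −(-39.98)/(100) = +0.400.
The image is virtual, upright and reduced, on the same side as the object.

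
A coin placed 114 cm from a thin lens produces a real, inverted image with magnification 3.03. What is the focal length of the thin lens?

m = −d_i/d_o ⇒ d_i = −m·d_o = −(-3.03)·(114) = 345.4 cm.
1/f = 1/d_o + 1/d_i = 1/(114) + 1/(345.4) = 0.01167, so f = 85.7 cm.
Since f is positive, the thin lens is converging.

f = 85.7 cm (converging)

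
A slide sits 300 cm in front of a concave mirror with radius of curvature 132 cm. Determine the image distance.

84.6 cm

f = R/2 = 132/2 = 66.00 cm.
Mirror equation: 1/v = 1/f − 1/u = 1/(66.00) − 1/(300) = 0.01515 − 0.003333 = 0.01182, so v = 84.6 cm.
The image is real, inverted and reduced, in front of the mirror.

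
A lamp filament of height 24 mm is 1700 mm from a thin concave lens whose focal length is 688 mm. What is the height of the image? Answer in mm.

For a concave lens, f = -688 mm.
1/d_i = 1/f − 1/d_o = 1/(-688.0) − 1/(1700) = -0.002042, so d_i = -489.8 mm.
m = −d_i/d_o = +0.2881.
|h_i| = |m|·h_o = 0.2881 × 24 = 6.91 mm. The image is virtual, upright and reduced, on the same side as the object.

6.91 mm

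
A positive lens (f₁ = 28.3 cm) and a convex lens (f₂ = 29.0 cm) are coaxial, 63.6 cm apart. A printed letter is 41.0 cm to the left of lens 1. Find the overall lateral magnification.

Lens 1: 1/d_i1 = 1/(28.3) − 1/(41.0) = 0.01095, so d_i1 = 91.36 cm; m₁ = −d_i1/d_o1 = -2.228.
d_o2 = 63.6 − (91.36) = -27.76 cm (virtual object).
Lens 2: 1/d_i2 = 1/(29.0) − 1/(-27.76) = 0.07051, so d_i2 = 14.18 cm; m₂ = −d_i2/d_o2 = +0.5109.
m = m₁·m₂ = (-2.228)(+0.5109) = -1.14.

m = -1.14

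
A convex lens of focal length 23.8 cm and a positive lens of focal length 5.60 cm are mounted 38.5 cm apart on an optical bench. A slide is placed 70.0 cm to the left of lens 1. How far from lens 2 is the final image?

4.32 cm

Lens 1: 1/d_i1 = 1/f₁ − 1/d_o1 = 1/(23.8) − 1/(70.0) = 0.02773, so d_i1 = 36.06 cm.
The intermediate image is 36.06 cm to the right of lens 1, which is 38.5 − (36.06) = 2.440 cm to the left of lens 2, so d_o2 = +2.440 cm.
Lens 2: 1/d_i2 = 1/f₂ − 1/d_o2 = 1/(5.60) − 1/(2.440) = -0.2313, so d_i2 = -4.32 cm.
The final image is virtual, 4.32 cm to the left of lens 2 (overall magnification ≈ -0.91).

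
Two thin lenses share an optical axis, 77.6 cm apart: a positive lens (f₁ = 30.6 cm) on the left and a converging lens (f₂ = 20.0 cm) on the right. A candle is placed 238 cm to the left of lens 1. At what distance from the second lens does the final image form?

37.8 cm

Lens 1: 1/d_i1 = 1/f₁ − 1/d_o1 = 1/(30.6) − 1/(238) = 0.02848, so d_i1 = 35.11 cm.
The intermediate image is 35.11 cm to the right of lens 1, which is 77.6 − (35.11) = 42.49 cm to the left of lens 2, so d_o2 = +42.49 cm.
Lens 2: 1/d_i2 = 1/f₂ − 1/d_o2 = 1/(20.0) − 1/(42.49) = 0.02647, so d_i2 = 37.8 cm.
The final image is real, 37.8 cm to the right of lens 2 (overall magnification ≈ 0.13).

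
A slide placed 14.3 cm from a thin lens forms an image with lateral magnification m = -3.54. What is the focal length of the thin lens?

m = −d_i/d_o ⇒ d_i = −m·d_o = −(-3.54)·(14.3) = 50.62 cm.
1/f = 1/d_o + 1/d_i = 1/(14.3) + 1/(50.62) = 0.08969, so f = 11.2 cm.
Since f is positive, the thin lens is converging.

f = 11.2 cm (converging)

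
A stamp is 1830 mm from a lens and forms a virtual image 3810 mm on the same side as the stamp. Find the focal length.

f = 3520 mm (converging)

Virtual image ⇒ d_i = −3810 mm.
1/f = 1/d_o + 1/d_i = 1/(1830) + 1/(-3810) = 0.0002840, so f = 3520 mm.
Since f is positive, the lens is converging.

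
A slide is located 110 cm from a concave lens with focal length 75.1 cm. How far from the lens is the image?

44.6 cm

For a concave lens, f = -75.1 cm.
Lens equation: 1/v = 1/f − 1/u = 1/(-75.10) − 1/(110) = -0.01332 − 0.009091 = -0.02241, so v = -44.6 cm.
The image is virtual, upright and reduced, on the same side as the object.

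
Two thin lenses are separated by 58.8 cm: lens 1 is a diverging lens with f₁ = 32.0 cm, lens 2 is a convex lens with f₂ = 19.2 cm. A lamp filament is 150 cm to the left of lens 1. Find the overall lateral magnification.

m = -0.0512

f₁ = −32.0 cm (diverging).
Lens 1: 1/d_i1 = 1/(-32.0) − 1/(150) = -0.03792, so d_i1 = -26.37 cm; m₁ = −d_i1/d_o1 = +0.1758.
d_o2 = 58.8 − (-26.37) = 85.17 cm.
Lens 2: 1/d_i2 = 1/(19.2) − 1/(85.17) = 0.04034, so d_i2 = 24.79 cm; m₂ = −d_i2/d_o2 = -0.2910.
m = m₁·m₂ = (+0.1758)(-0.2910) = -0.0512.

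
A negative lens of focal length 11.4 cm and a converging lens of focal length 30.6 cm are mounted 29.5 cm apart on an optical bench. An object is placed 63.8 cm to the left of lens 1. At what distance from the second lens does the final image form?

140 cm

Lens 1 is diverging, so f₁ = −11.4 cm.
Lens 1: 1/d_i1 = 1/f₁ − 1/d_o1 = 1/(-11.4) − 1/(63.8) = -0.1034, so d_i1 = -9.672 cm.
The intermediate image is 9.672 cm to the left of lens 1 (virtual), which is 29.5 − (-9.672) = 39.17 cm to the left of lens 2, so d_o2 = +39.17 cm.
Lens 2: 1/d_i2 = 1/f₂ − 1/d_o2 = 1/(30.6) − 1/(39.17) = 0.007150, so d_i2 = 140 cm.
The final image is real, 140 cm to the right of lens 2 (overall magnification ≈ -0.54).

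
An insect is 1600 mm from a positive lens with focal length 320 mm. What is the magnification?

1/d_i = 1/f − 1/d_o = 1/(320.0) − 1/(1600) = 0.002500, so d_i = 400.0 mm.
m = −d_i/d_o = −(400.0)/(1600) = -0.250.
The image is real, inverted and reduced, on the far side of the lens.

m = -0.250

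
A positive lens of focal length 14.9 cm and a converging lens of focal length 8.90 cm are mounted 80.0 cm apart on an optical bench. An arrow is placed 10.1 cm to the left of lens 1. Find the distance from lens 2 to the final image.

Lens 1: 1/d_i1 = 1/f₁ − 1/d_o1 = 1/(14.9) − 1/(10.1) = -0.03190, so d_i1 = -31.35 cm.
The intermediate image is 31.35 cm to the left of lens 1 (virtual), which is 80.0 − (-31.35) = 111.3 cm to the left of lens 2, so d_o2 = +111.3 cm.
Lens 2: 1/d_i2 = 1/f₂ − 1/d_o2 = 1/(8.90) − 1/(111.3) = 0.1034, so d_i2 = 9.67 cm.
The final image is real, 9.67 cm to the right of lens 2 (overall magnification ≈ -0.27).

9.67 cm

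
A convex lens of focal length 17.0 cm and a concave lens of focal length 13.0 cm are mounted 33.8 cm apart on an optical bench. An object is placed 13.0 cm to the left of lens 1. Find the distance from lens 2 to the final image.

Lens 1: 1/d_i1 = 1/f₁ − 1/d_o1 = 1/(17.0) − 1/(13.0) = -0.01810, so d_i1 = -55.25 cm.
The intermediate image is 55.25 cm to the left of lens 1 (virtual), which is 33.8 − (-55.25) = 89.05 cm to the left of lens 2, so d_o2 = +89.05 cm.
Lens 2 is diverging, so f₂ = −13.0 cm.
Lens 2: 1/d_i2 = 1/f₂ − 1/d_o2 = 1/(-13.0) − 1/(89.05) = -0.08815, so d_i2 = -11.3 cm.
The final image is virtual, 11.3 cm to the left of lens 2 (overall magnification ≈ 0.54).

11.3 cm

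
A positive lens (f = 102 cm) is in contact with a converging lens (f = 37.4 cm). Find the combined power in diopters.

P₁ = 1/f₁ = 1/(1.02 m) = +0.9804 D; P₂ = 1/f₂ = 1/(0.374 m) = +2.674 D.
For thin lenses in contact, P = P₁ + P₂ = (+0.9804) + (+2.674) = +3.65 D.

P = +3.65 D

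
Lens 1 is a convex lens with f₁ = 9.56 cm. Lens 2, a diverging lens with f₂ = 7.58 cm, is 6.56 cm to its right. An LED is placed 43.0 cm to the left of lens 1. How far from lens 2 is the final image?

Lens 1: 1/d_i1 = 1/f₁ − 1/d_o1 = 1/(9.56) − 1/(43.0) = 0.08135, so d_i1 = 12.29 cm.
The intermediate image is 12.29 cm to the right of lens 1, which lies 5.730 cm to the right of lens 2 — a virtual object — so d_o2 = −5.730 cm.
Lens 2 is diverging, so f₂ = −7.58 cm.
Lens 2: 1/d_i2 = 1/f₂ − 1/d_o2 = 1/(-7.58) − 1/(-5.730) = 0.04259, so d_i2 = 23.5 cm.
The final image is real, 23.5 cm to the right of lens 2 (overall magnification ≈ -1.2).

23.5 cm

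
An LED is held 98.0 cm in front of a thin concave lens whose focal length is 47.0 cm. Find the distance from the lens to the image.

For a concave lens, f = -47.0 cm.
Lens equation: 1/v = 1/f − 1/u = 1/(-47.00) − 1/(98.0) = -0.02128 − 0.01020 = -0.03148, so v = -31.8 cm.
The image is virtual, upright and reduced, on the same side as the object.

31.8 cm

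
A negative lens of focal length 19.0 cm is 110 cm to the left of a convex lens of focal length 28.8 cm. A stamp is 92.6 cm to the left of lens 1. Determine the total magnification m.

m = -0.0506

f₁ = −19.0 cm (diverging).
Lens 1: 1/d_i1 = 1/(-19.0) − 1/(92.6) = -0.06343, so d_i1 = -15.77 cm; m₁ = −d_i1/d_o1 = +0.1703.
d_o2 = 110 − (-15.77) = 125.8 cm.
Lens 2: 1/d_i2 = 1/(28.8) − 1/(125.8) = 0.02677, so d_i2 = 37.35 cm; m₂ = −d_i2/d_o2 = -0.2969.
m = m₁·m₂ = (+0.1703)(-0.2969) = -0.0506.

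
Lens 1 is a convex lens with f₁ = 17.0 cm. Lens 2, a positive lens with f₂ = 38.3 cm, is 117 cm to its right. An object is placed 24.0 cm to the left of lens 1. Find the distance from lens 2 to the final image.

Lens 1: 1/d_i1 = 1/f₁ − 1/d_o1 = 1/(17.0) − 1/(24.0) = 0.01716, so d_i1 = 58.29 cm.
The intermediate image is 58.29 cm to the right of lens 1, which is 117 − (58.29) = 58.71 cm to the left of lens 2, so d_o2 = +58.71 cm.
Lens 2: 1/d_i2 = 1/f₂ − 1/d_o2 = 1/(38.3) − 1/(58.71) = 0.009077, so d_i2 = 110 cm.
The final image is real, 110 cm to the right of lens 2 (overall magnification ≈ 4.6).

110 cm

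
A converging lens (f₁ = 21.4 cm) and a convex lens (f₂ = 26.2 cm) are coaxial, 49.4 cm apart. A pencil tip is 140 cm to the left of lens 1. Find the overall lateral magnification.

Lens 1: 1/d_i1 = 1/(21.4) − 1/(140) = 0.03959, so d_i1 = 25.26 cm; m₁ = −d_i1/d_o1 = -0.1804.
d_o2 = 49.4 − (25.26) = 24.14 cm.
Lens 2: 1/d_i2 = 1/(26.2) − 1/(24.14) = -0.003257, so d_i2 = -307.0 cm; m₂ = −d_i2/d_o2 = +12.72.
m = m₁·m₂ = (-0.1804)(+12.72) = -2.29.

m = -2.29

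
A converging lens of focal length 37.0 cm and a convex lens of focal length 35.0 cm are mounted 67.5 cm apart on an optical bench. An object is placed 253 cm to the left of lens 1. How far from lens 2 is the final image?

78.0 cm

Lens 1: 1/d_i1 = 1/f₁ − 1/d_o1 = 1/(37.0) − 1/(253) = 0.02307, so d_i1 = 43.34 cm.
The intermediate image is 43.34 cm to the right of lens 1, which is 67.5 − (43.34) = 24.16 cm to the left of lens 2, so d_o2 = +24.16 cm.
Lens 2: 1/d_i2 = 1/f₂ − 1/d_o2 = 1/(35.0) − 1/(24.16) = -0.01282, so d_i2 = -78.0 cm.
The final image is virtual, 78.0 cm to the left of lens 2 (overall magnification ≈ -0.55).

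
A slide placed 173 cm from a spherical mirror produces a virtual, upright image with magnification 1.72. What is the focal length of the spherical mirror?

m = −d_i/d_o ⇒ d_i = −m·d_o = −(+1.72)·(173) = -297.6 cm.
1/f = 1/d_o + 1/d_i = 1/(173) + 1/(-297.6) = 0.002420, so f = 413 cm.
Since f is positive, the spherical mirror is concave.

f = 413 cm (concave)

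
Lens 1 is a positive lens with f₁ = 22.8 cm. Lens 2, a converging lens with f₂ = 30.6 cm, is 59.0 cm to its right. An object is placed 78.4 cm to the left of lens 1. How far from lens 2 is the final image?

Lens 1: 1/d_i1 = 1/f₁ − 1/d_o1 = 1/(22.8) − 1/(78.4) = 0.03110, so d_i1 = 32.15 cm.
The intermediate image is 32.15 cm to the right of lens 1, which is 59.0 − (32.15) = 26.85 cm to the left of lens 2, so d_o2 = +26.85 cm.
Lens 2: 1/d_i2 = 1/f₂ − 1/d_o2 = 1/(30.6) − 1/(26.85) = -0.004564, so d_i2 = -219 cm.
The final image is virtual, 219 cm to the left of lens 2 (overall magnification ≈ -3.3).

219 cm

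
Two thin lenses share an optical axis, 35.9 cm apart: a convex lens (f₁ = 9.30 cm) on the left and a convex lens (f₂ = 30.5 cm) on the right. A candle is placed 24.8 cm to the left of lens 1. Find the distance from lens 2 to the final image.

Lens 1: 1/d_i1 = 1/f₁ − 1/d_o1 = 1/(9.30) − 1/(24.8) = 0.06720, so d_i1 = 14.88 cm.
The intermediate image is 14.88 cm to the right of lens 1, which is 35.9 − (14.88) = 21.02 cm to the left of lens 2, so d_o2 = +21.02 cm.
Lens 2: 1/d_i2 = 1/f₂ − 1/d_o2 = 1/(30.5) − 1/(21.02) = -0.01479, so d_i2 = -67.6 cm.
The final image is virtual, 67.6 cm to the left of lens 2 (overall magnification ≈ -1.9).

67.6 cm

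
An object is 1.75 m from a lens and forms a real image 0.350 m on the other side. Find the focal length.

Real image ⇒ d_i = +0.350 m.
1/f = 1/d_o + 1/d_i = 1/(1.75) + 1/(0.350) = 3.429, so f = 0.292 m.
Since f is positive, the lens is converging.

f = 0.292 m (converging)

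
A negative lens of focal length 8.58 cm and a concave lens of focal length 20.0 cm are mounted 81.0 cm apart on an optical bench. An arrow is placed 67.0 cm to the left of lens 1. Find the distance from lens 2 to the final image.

Lens 1 is diverging, so f₁ = −8.58 cm.
Lens 1: 1/d_i1 = 1/f₁ − 1/d_o1 = 1/(-8.58) − 1/(67.0) = -0.1315, so d_i1 = -7.606 cm.
The intermediate image is 7.606 cm to the left of lens 1 (virtual), which is 81.0 − (-7.606) = 88.61 cm to the left of lens 2, so d_o2 = +88.61 cm.
Lens 2 is diverging, so f₂ = −20.0 cm.
Lens 2: 1/d_i2 = 1/f₂ − 1/d_o2 = 1/(-20.0) − 1/(88.61) = -0.06129, so d_i2 = -16.3 cm.
The final image is virtual, 16.3 cm to the left of lens 2 (overall magnification ≈ 0.021).

16.3 cm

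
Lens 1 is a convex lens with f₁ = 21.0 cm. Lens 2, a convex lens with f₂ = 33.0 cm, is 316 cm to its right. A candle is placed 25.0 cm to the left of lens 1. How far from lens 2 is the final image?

40.2 cm

Lens 1: 1/d_i1 = 1/f₁ − 1/d_o1 = 1/(21.0) − 1/(25.0) = 0.007619, so d_i1 = 131.2 cm.
The intermediate image is 131.2 cm to the right of lens 1, which is 316 − (131.2) = 184.8 cm to the left of lens 2, so d_o2 = +184.8 cm.
Lens 2: 1/d_i2 = 1/f₂ − 1/d_o2 = 1/(33.0) − 1/(184.8) = 0.02489, so d_i2 = 40.2 cm.
The final image is real, 40.2 cm to the right of lens 2 (overall magnification ≈ 1.1).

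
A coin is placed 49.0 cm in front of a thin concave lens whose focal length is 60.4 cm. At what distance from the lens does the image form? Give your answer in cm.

27.1 cm

For a concave lens, f = -60.4 cm.
Lens equation: 1/q = 1/f − 1/p = 1/(-60.40) − 1/(49.0) = -0.01656 − 0.02041 = -0.03696, so q = -27.1 cm.
The image is virtual, upright and reduced, on the same side as the object.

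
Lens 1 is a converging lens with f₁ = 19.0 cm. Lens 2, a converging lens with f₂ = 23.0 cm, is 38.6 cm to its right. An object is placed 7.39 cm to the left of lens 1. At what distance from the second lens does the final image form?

42.1 cm

Lens 1: 1/d_i1 = 1/f₁ − 1/d_o1 = 1/(19.0) − 1/(7.39) = -0.08269, so d_i1 = -12.09 cm.
The intermediate image is 12.09 cm to the left of lens 1 (virtual), which is 38.6 − (-12.09) = 50.69 cm to the left of lens 2, so d_o2 = +50.69 cm.
Lens 2: 1/d_i2 = 1/f₂ − 1/d_o2 = 1/(23.0) − 1/(50.69) = 0.02375, so d_i2 = 42.1 cm.
The final image is real, 42.1 cm to the right of lens 2 (overall magnification ≈ -1.4).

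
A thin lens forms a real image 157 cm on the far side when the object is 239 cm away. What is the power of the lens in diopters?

P = +1.06 D

d_i = +157 cm.
1/f = 1/d_o + 1/d_i = 1/(239) + 1/(157) = 0.01055 cm⁻¹.
f = 94.76 cm = 0.9476 m, so P = 1/f = +1.06 D.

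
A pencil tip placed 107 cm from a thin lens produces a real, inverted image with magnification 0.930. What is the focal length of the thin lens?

m = −d_i/d_o ⇒ d_i = −m·d_o = −(-0.930)·(107) = 99.51 cm.
1/f = 1/d_o + 1/d_i = 1/(107) + 1/(99.51) = 0.01940, so f = 51.6 cm.
Since f is positive, the thin lens is converging.

f = 51.6 cm (converging)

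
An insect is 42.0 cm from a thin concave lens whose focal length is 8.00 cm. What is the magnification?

For a concave lens, f = -8.00 cm.
1/d_i = 1/f − 1/d_o = 1/(-8.000) − 1/(42.0) = -0.1488, so d_i = -6.720 cm.
m = −d_i/d_o = −(-6.720)/(42.0) = +0.160.
The image is virtual, upright and reduced, on the same side as the object.

m = +0.160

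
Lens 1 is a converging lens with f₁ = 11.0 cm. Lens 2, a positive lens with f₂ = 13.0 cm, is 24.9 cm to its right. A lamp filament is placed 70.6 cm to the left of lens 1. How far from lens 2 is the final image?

Lens 1: 1/d_i1 = 1/f₁ − 1/d_o1 = 1/(11.0) − 1/(70.6) = 0.07674, so d_i1 = 13.03 cm.
The intermediate image is 13.03 cm to the right of lens 1, which is 24.9 − (13.03) = 11.87 cm to the left of lens 2, so d_o2 = +11.87 cm.
Lens 2: 1/d_i2 = 1/f₂ − 1/d_o2 = 1/(13.0) − 1/(11.87) = -0.007323, so d_i2 = -137 cm.
The final image is virtual, 137 cm to the left of lens 2 (overall magnification ≈ -2.1).

137 cm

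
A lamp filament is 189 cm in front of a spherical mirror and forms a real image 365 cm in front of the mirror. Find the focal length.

f = 125 cm (concave)

Real image ⇒ d_i = +365 cm.
1/f = 1/d_o + 1/d_i = 1/(189) + 1/(365) = 0.008031, so f = 125 cm.
Since f is positive, the spherical mirror is concave.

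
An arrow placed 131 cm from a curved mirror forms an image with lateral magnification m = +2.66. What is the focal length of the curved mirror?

m = −d_i/d_o ⇒ d_i = −m·d_o = −(+2.66)·(131) = -348.5 cm.
1/f = 1/d_o + 1/d_i = 1/(131) + 1/(-348.5) = 0.004764, so f = 210 cm.
Since f is positive, the curved mirror is concave.

f = 210 cm (concave)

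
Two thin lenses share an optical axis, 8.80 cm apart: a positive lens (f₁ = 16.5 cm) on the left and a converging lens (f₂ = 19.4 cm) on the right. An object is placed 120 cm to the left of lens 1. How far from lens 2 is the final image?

6.74 cm

Lens 1: 1/d_i1 = 1/f₁ − 1/d_o1 = 1/(16.5) − 1/(120) = 0.05227, so d_i1 = 19.13 cm.
The intermediate image is 19.13 cm to the right of lens 1, which lies 10.33 cm to the right of lens 2 — a virtual object — so d_o2 = −10.33 cm.
Lens 2: 1/d_i2 = 1/f₂ − 1/d_o2 = 1/(19.4) − 1/(-10.33) = 0.1484, so d_i2 = 6.74 cm.
The final image is real, 6.74 cm to the right of lens 2 (overall magnification ≈ -0.10).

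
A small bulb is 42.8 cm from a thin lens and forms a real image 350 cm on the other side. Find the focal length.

Real image ⇒ d_i = +350 cm.
1/f = 1/d_o + 1/d_i = 1/(42.8) + 1/(350) = 0.02622, so f = 38.1 cm.
Since f is positive, the thin lens is converging.

f = 38.1 cm (converging)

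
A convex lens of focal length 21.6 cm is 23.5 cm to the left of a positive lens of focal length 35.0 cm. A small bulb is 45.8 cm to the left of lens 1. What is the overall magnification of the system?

m = -0.596

Lens 1: 1/d_i1 = 1/(21.6) − 1/(45.8) = 0.02446, so d_i1 = 40.88 cm; m₁ = −d_i1/d_o1 = -0.8926.
d_o2 = 23.5 − (40.88) = -17.38 cm (virtual object).
Lens 2: 1/d_i2 = 1/(35.0) − 1/(-17.38) = 0.08611, so d_i2 = 11.61 cm; m₂ = −d_i2/d_o2 = +0.6682.
m = m₁·m₂ = (-0.8926)(+0.6682) = -0.596.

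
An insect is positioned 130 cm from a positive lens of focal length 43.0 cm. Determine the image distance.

64.3 cm

Lens equation: 1/d_i = 1/f − 1/d_o = 1/(43.00) − 1/(130) = 0.02326 − 0.007692 = 0.01556, so d_i = 64.3 cm.
The image is real, inverted and reduced, on the far side of the lens.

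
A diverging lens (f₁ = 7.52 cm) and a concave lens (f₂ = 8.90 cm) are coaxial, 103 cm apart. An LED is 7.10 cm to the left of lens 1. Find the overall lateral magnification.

f₁ = −7.52 cm (diverging).
Lens 1: 1/d_i1 = 1/(-7.52) − 1/(7.10) = -0.2738, so d_i1 = -3.652 cm; m₁ = −d_i1/d_o1 = +0.5144.
d_o2 = 103 − (-3.652) = 106.7 cm.
f₂ = −8.90 cm (diverging).
Lens 2: 1/d_i2 = 1/(-8.90) − 1/(106.7) = -0.1217, so d_i2 = -8.215 cm; m₂ = −d_i2/d_o2 = +0.07699.
m = m₁·m₂ = (+0.5144)(+0.07699) = +0.0396.

m = +0.0396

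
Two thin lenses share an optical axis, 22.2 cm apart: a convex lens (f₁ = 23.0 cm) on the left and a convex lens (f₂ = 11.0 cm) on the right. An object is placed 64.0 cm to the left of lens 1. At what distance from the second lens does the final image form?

Lens 1: 1/d_i1 = 1/f₁ − 1/d_o1 = 1/(23.0) − 1/(64.0) = 0.02785, so d_i1 = 35.90 cm.
The intermediate image is 35.90 cm to the right of lens 1, which lies 13.70 cm to the right of lens 2 — a virtual object — so d_o2 = −13.70 cm.
Lens 2: 1/d_i2 = 1/f₂ − 1/d_o2 = 1/(11.0) − 1/(-13.70) = 0.1639, so d_i2 = 6.10 cm.
The final image is real, 6.10 cm to the right of lens 2 (overall magnification ≈ -0.25).

6.10 cm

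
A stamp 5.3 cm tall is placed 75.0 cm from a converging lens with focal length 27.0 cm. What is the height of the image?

1/d_i = 1/f − 1/d_o = 1/(27.00) − 1/(75.0) = 0.02370, so d_i = 42.19 cm.
m = −d_i/d_o = -0.5625.
|h_i| = |m|·h_o = 0.5625 × 5.3 = 2.98 cm. The image is real, inverted and reduced, on the far side of the lens.

2.98 cm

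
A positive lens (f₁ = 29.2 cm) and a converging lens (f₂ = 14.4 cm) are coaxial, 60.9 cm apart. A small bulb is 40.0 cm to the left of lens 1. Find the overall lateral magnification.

m = -0.632

Lens 1: 1/d_i1 = 1/(29.2) − 1/(40.0) = 0.009247, so d_i1 = 108.1 cm; m₁ = −d_i1/d_o1 = -2.702.
d_o2 = 60.9 − (108.1) = -47.20 cm (virtual object).
Lens 2: 1/d_i2 = 1/(14.4) − 1/(-47.20) = 0.09063, so d_i2 = 11.03 cm; m₂ = −d_i2/d_o2 = +0.2338.
m = m₁·m₂ = (-2.702)(+0.2338) = -0.632.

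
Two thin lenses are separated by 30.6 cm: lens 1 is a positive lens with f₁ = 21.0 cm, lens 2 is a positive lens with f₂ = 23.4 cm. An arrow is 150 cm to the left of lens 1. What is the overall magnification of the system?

m = -0.221

Lens 1: 1/d_i1 = 1/(21.0) − 1/(150) = 0.04095, so d_i1 = 24.42 cm; m₁ = −d_i1/d_o1 = -0.1628.
d_o2 = 30.6 − (24.42) = 6.180 cm.
Lens 2: 1/d_i2 = 1/(23.4) − 1/(6.180) = -0.1191, so d_i2 = -8.398 cm; m₂ = −d_i2/d_o2 = +1.359.
m = m₁·m₂ = (-0.1628)(+1.359) = -0.221.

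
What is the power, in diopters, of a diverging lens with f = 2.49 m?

P = -0.402 D

For a diverging lens, f = −2.49 m.
P = 1/f = 1/(-2.49 m) = -0.402 D.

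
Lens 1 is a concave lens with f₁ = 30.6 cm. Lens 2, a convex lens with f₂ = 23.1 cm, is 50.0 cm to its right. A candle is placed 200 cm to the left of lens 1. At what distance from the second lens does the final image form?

Lens 1 is diverging, so f₁ = −30.6 cm.
Lens 1: 1/d_i1 = 1/f₁ − 1/d_o1 = 1/(-30.6) − 1/(200) = -0.03768, so d_i1 = -26.54 cm.
The intermediate image is 26.54 cm to the left of lens 1 (virtual), which is 50.0 − (-26.54) = 76.54 cm to the left of lens 2, so d_o2 = +76.54 cm.
Lens 2: 1/d_i2 = 1/f₂ − 1/d_o2 = 1/(23.1) − 1/(76.54) = 0.03022, so d_i2 = 33.1 cm.
The final image is real, 33.1 cm to the right of lens 2 (overall magnification ≈ -0.057).

33.1 cm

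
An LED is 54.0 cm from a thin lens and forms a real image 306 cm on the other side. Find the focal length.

f = 45.9 cm (converging)

Real image ⇒ d_i = +306 cm.
1/f = 1/d_o + 1/d_i = 1/(54.0) + 1/(306) = 0.02179, so f = 45.9 cm.
Since f is positive, the thin lens is converging.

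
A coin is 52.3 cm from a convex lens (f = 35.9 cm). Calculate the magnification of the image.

1/d_i = 1/f − 1/d_o = 1/(35.90) − 1/(52.3) = 0.008735, so d_i = 114.5 cm.
m = −d_i/d_o = −(114.5)/(52.3) = -2.19.
The image is real, inverted and enlarged, on the far side of the lens.

m = -2.19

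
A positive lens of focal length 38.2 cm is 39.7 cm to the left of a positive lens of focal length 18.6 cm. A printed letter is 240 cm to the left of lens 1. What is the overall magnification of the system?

Lens 1: 1/d_i1 = 1/(38.2) − 1/(240) = 0.02201, so d_i1 = 45.43 cm; m₁ = −d_i1/d_o1 = -0.1893.
d_o2 = 39.7 − (45.43) = -5.730 cm (virtual object).
Lens 2: 1/d_i2 = 1/(18.6) − 1/(-5.730) = 0.2283, so d_i2 = 4.381 cm; m₂ = −d_i2/d_o2 = +0.7645.
m = m₁·m₂ = (-0.1893)(+0.7645) = -0.145.

m = -0.145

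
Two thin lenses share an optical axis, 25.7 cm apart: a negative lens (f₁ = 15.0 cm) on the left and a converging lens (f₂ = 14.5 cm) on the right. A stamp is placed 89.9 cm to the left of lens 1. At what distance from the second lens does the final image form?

Lens 1 is diverging, so f₁ = −15.0 cm.
Lens 1: 1/d_i1 = 1/f₁ − 1/d_o1 = 1/(-15.0) − 1/(89.9) = -0.07779, so d_i1 = -12.86 cm.
The intermediate image is 12.86 cm to the left of lens 1 (virtual), which is 25.7 − (-12.86) = 38.56 cm to the left of lens 2, so d_o2 = +38.56 cm.
Lens 2: 1/d_i2 = 1/f₂ − 1/d_o2 = 1/(14.5) − 1/(38.56) = 0.04303, so d_i2 = 23.2 cm.
The final image is real, 23.2 cm to the right of lens 2 (overall magnification ≈ -0.086).

23.2 cm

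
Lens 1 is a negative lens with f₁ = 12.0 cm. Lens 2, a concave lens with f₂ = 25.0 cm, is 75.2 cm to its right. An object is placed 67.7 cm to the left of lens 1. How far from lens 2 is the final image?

19.3 cm

Lens 1 is diverging, so f₁ = −12.0 cm.
Lens 1: 1/d_i1 = 1/f₁ − 1/d_o1 = 1/(-12.0) − 1/(67.7) = -0.09810, so d_i1 = -10.19 cm.
The intermediate image is 10.19 cm to the left of lens 1 (virtual), which is 75.2 − (-10.19) = 85.39 cm to the left of lens 2, so d_o2 = +85.39 cm.
Lens 2 is diverging, so f₂ = −25.0 cm.
Lens 2: 1/d_i2 = 1/f₂ − 1/d_o2 = 1/(-25.0) − 1/(85.39) = -0.05171, so d_i2 = -19.3 cm.
The final image is virtual, 19.3 cm to the left of lens 2 (overall magnification ≈ 0.034).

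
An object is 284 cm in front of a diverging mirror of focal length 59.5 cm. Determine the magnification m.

m = +0.173

For a diverging mirror, f = -59.5 cm.
1/d_i = 1/f − 1/d_o = 1/(-59.50) − 1/(284) = -0.02033, so d_i = -49.19 cm.
m = −d_i/d_o = −(-49.19)/(284) = +0.173.
The image is virtual, upright and reduced, behind the mirror.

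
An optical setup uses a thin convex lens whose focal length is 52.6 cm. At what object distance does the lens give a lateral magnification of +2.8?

33.8 cm

m = −d_i/d_o ⇒ d_i = −m·d_o.
1/f = 1/d_o + 1/d_i = 1/d_o − 1/(m·d_o) = (1 − 1/m)/d_o, so d_o = f(1 − 1/m) = (52.60)(1 − 1/(+2.8)) = 33.8 cm.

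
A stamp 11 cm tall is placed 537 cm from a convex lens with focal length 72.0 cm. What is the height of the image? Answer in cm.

1.70 cm

1/d_i = 1/f − 1/d_o = 1/(72.00) − 1/(537) = 0.01203, so d_i = 83.15 cm.
m = −d_i/d_o = -0.1548.
|h_i| = |m|·h_o = 0.1548 × 11 = 1.70 cm. The image is real, inverted and reduced, on the far side of the lens.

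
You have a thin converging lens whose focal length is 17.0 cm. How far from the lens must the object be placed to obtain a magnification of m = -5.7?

20.0 cm

m = −d_i/d_o ⇒ d_i = −m·d_o.
1/f = 1/d_o + 1/d_i = 1/d_o − 1/(m·d_o) = (1 − 1/m)/d_o, so d_o = f(1 − 1/m) = (17.00)(1 − 1/(-5.7)) = 20.0 cm.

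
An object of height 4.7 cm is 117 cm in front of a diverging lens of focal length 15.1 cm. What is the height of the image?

0.537 cm

For a diverging lens, f = -15.1 cm.
1/d_i = 1/f − 1/d_o = 1/(-15.10) − 1/(117) = -0.07477, so d_i = -13.37 cm.
m = −d_i/d_o = +0.1143.
|h_i| = |m|·h_o = 0.1143 × 4.7 = 0.537 cm. The image is virtual, upright and reduced, on the same side as the object.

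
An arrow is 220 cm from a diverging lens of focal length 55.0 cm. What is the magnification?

m = +0.200

For a diverging lens, f = -55.0 cm.
1/d_i = 1/f − 1/d_o = 1/(-55.00) − 1/(220) = -0.02273, so d_i = -44.00 cm.
m = −d_i/d_o = −(-44.00)/(220) = +0.200.
The image is virtual, upright and reduced, on the same side as the object.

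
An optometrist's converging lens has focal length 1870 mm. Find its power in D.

P = +0.535 D

f = 187 cm = 1.87 m.
P = 1/f = 1/(1.87 m) = +0.535 D.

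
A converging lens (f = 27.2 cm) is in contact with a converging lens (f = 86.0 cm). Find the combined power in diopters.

P = +4.84 D

P₁ = 1/f₁ = 1/(0.272 m) = +3.676 D; P₂ = 1/f₂ = 1/(0.860 m) = +1.163 D.
For thin lenses in contact, P = P₁ + P₂ = (+3.676) + (+1.163) = +4.84 D.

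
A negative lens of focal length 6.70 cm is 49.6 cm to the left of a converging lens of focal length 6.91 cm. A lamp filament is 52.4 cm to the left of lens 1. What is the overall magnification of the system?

f₁ = −6.70 cm (diverging).
Lens 1: 1/d_i1 = 1/(-6.70) − 1/(52.4) = -0.1683, so d_i1 = -5.940 cm; m₁ = −d_i1/d_o1 = +0.1134.
d_o2 = 49.6 − (-5.940) = 55.54 cm.
Lens 2: 1/d_i2 = 1/(6.91) − 1/(55.54) = 0.1267, so d_i2 = 7.892 cm; m₂ = −d_i2/d_o2 = -0.1421.
m = m₁·m₂ = (+0.1134)(-0.1421) = -0.0161.

m = -0.0161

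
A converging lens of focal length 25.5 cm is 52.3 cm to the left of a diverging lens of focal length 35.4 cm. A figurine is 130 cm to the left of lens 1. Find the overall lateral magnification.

Lens 1: 1/d_i1 = 1/(25.5) − 1/(130) = 0.03152, so d_i1 = 31.72 cm; m₁ = −d_i1/d_o1 = -0.2440.
d_o2 = 52.3 − (31.72) = 20.58 cm.
f₂ = −35.4 cm (diverging).
Lens 2: 1/d_i2 = 1/(-35.4) − 1/(20.58) = -0.07684, so d_i2 = -13.01 cm; m₂ = −d_i2/d_o2 = +0.6324.
m = m₁·m₂ = (-0.2440)(+0.6324) = -0.154.

m = -0.154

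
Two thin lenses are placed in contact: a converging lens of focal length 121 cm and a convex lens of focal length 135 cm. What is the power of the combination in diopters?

P = +1.57 D

P₁ = 1/f₁ = 1/(1.21 m) = +0.8264 D; P₂ = 1/f₂ = 1/(1.35 m) = +0.7407 D.
For thin lenses in contact, P = P₁ + P₂ = (+0.8264) + (+0.7407) = +1.57 D.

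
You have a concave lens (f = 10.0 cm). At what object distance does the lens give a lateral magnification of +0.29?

For a concave lens, f = -10.0 cm.
m = −d_i/d_o ⇒ d_i = −m·d_o.
1/f = 1/d_o + 1/d_i = 1/d_o − 1/(m·d_o) = (1 − 1/m)/d_o, so d_o = f(1 − 1/m) = (-10.00)(1 − 1/(+0.29)) = 24.5 cm.

24.5 cm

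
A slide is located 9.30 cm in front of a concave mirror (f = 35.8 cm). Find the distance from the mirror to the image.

12.6 cm

Mirror equation: 1/d_i = 1/f − 1/d_o = 1/(35.80) − 1/(9.30) = 0.02793 − 0.1075 = -0.07959, so d_i = -12.6 cm.
The image is virtual, upright and enlarged, behind the mirror.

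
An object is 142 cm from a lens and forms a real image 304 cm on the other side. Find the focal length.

Real image ⇒ d_i = +304 cm.
1/f = 1/d_o + 1/d_i = 1/(142) + 1/(304) = 0.01033, so f = 96.8 cm.
Since f is positive, the lens is converging.

f = 96.8 cm (converging)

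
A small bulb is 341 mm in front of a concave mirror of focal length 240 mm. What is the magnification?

1/d_i = 1/f − 1/d_o = 1/(240.0) − 1/(341) = 0.001234, so d_i = 810.3 mm.
m = −d_i/d_o = −(810.3)/(341) = -2.38.
The image is real, inverted and enlarged, in front of the mirror.

m = -2.38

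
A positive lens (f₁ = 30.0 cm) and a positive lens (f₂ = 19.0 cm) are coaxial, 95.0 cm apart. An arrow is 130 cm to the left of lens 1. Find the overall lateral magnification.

Lens 1: 1/d_i1 = 1/(30.0) − 1/(130) = 0.02564, so d_i1 = 39.00 cm; m₁ = −d_i1/d_o1 = -0.3000.
d_o2 = 95.0 − (39.00) = 56.00 cm.
Lens 2: 1/d_i2 = 1/(19.0) − 1/(56.00) = 0.03477, so d_i2 = 28.76 cm; m₂ = −d_i2/d_o2 = -0.5135.
m = m₁·m₂ = (-0.3000)(-0.5135) = +0.154.

m = +0.154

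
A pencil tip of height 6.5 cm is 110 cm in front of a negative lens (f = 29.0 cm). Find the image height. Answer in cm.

For a negative lens, f = -29.0 cm.
1/d_i = 1/f − 1/d_o = 1/(-29.00) − 1/(110) = -0.04357, so d_i = -22.95 cm.
m = −d_i/d_o = +0.2086.
|h_i| = |m|·h_o = 0.2086 × 6.5 = 1.36 cm. The image is virtual, upright and reduced, on the same side as the object.

1.36 cm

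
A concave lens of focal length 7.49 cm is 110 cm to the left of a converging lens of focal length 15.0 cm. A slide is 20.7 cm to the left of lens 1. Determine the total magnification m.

f₁ = −7.49 cm (diverging).
Lens 1: 1/d_i1 = 1/(-7.49) − 1/(20.7) = -0.1818, so d_i1 = -5.500 cm; m₁ = −d_i1/d_o1 = +0.2657.
d_o2 = 110 − (-5.500) = 115.5 cm.
Lens 2: 1/d_i2 = 1/(15.0) − 1/(115.5) = 0.05801, so d_i2 = 17.24 cm; m₂ = −d_i2/d_o2 = -0.1493.
m = m₁·m₂ = (+0.2657)(-0.1493) = -0.0397.

m = -0.0397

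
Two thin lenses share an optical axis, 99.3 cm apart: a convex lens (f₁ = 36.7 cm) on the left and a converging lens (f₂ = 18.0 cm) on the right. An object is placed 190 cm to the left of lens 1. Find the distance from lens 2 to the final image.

Lens 1: 1/d_i1 = 1/f₁ − 1/d_o1 = 1/(36.7) − 1/(190) = 0.02198, so d_i1 = 45.49 cm.
The intermediate image is 45.49 cm to the right of lens 1, which is 99.3 − (45.49) = 53.81 cm to the left of lens 2, so d_o2 = +53.81 cm.
Lens 2: 1/d_i2 = 1/f₂ − 1/d_o2 = 1/(18.0) − 1/(53.81) = 0.03697, so d_i2 = 27.0 cm.
The final image is real, 27.0 cm to the right of lens 2 (overall magnification ≈ 0.12).

27.0 cm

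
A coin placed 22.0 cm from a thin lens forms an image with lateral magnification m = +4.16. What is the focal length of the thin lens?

f = 29.0 cm (converging)

m = −d_i/d_o ⇒ d_i = −m·d_o = −(+4.16)·(22.0) = -91.52 cm.
1/f = 1/d_o + 1/d_i = 1/(22.0) + 1/(-91.52) = 0.03453, so f = 29.0 cm.
Since f is positive, the thin lens is converging.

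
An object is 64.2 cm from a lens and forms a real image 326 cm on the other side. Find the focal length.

f = 53.6 cm (converging)

Real image ⇒ d_i = +326 cm.
1/f = 1/d_o + 1/d_i = 1/(64.2) + 1/(326) = 0.01864, so f = 53.6 cm.
Since f is positive, the lens is converging.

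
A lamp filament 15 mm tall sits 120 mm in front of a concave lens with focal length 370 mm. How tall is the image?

For a concave lens, f = -370 mm.
1/d_i = 1/f − 1/d_o = 1/(-370.0) − 1/(120) = -0.01104, so d_i = -90.61 mm.
m = −d_i/d_o = +0.7551.
|h_i| = |m|·h_o = 0.7551 × 15 = 11.3 mm. The image is virtual, upright and reduced, on the same side as the object.

11.3 mm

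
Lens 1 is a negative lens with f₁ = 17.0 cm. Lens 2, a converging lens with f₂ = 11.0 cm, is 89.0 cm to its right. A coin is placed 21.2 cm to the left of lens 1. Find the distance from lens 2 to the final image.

12.4 cm

Lens 1 is diverging, so f₁ = −17.0 cm.
Lens 1: 1/d_i1 = 1/f₁ − 1/d_o1 = 1/(-17.0) − 1/(21.2) = -0.1060, so d_i1 = -9.435 cm.
The intermediate image is 9.435 cm to the left of lens 1 (virtual), which is 89.0 − (-9.435) = 98.44 cm to the left of lens 2, so d_o2 = +98.44 cm.
Lens 2: 1/d_i2 = 1/f₂ − 1/d_o2 = 1/(11.0) − 1/(98.44) = 0.08075, so d_i2 = 12.4 cm.
The final image is real, 12.4 cm to the right of lens 2 (overall magnification ≈ -0.056).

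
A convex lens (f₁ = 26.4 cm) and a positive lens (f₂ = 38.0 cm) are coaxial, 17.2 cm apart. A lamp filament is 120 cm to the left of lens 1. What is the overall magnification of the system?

Lens 1: 1/d_i1 = 1/(26.4) − 1/(120) = 0.02955, so d_i1 = 33.85 cm; m₁ = −d_i1/d_o1 = -0.2821.
d_o2 = 17.2 − (33.85) = -16.65 cm (virtual object).
Lens 2: 1/d_i2 = 1/(38.0) − 1/(-16.65) = 0.08638, so d_i2 = 11.58 cm; m₂ = −d_i2/d_o2 = +0.6953.
m = m₁·m₂ = (-0.2821)(+0.6953) = -0.196.

m = -0.196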